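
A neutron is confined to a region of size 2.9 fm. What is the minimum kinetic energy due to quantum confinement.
615.971 keV

Using the uncertainty principle:

1. Position uncertainty: Δx ≈ 2.900e-15 m
2. Minimum momentum uncertainty: Δp = ℏ/(2Δx) = 1.818e-20 kg·m/s
3. Minimum kinetic energy:
   KE = (Δp)²/(2m) = (1.818e-20)²/(2 × 1.675e-27 kg)
   KE = 9.869e-14 J = 615.971 keV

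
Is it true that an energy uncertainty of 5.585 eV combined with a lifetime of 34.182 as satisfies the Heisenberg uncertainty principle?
No, it violates the uncertainty relation.

Calculate the product ΔEΔt:
ΔE = 5.585 eV = 8.948e-19 J
ΔEΔt = (8.948e-19 J) × (3.418e-17 s)
ΔEΔt = 3.059e-35 J·s

Compare to the minimum allowed value ℏ/2:
ℏ/2 = 5.273e-35 J·s

Since ΔEΔt = 3.059e-35 J·s < 5.273e-35 J·s = ℏ/2,
this violates the uncertainty relation.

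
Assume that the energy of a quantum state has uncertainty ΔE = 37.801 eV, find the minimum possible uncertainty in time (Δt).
8.706 as

Using the energy-time uncertainty principle:
ΔEΔt ≥ ℏ/2

The minimum uncertainty in time is:
Δt_min = ℏ/(2ΔE)
Δt_min = (1.055e-34 J·s) / (2 × 6.056e-18 J)
Δt_min = 8.706e-18 s = 8.706 as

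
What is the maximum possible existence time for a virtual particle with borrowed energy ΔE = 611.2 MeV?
5.385 × 10^-25 s

Using the energy-time uncertainty principle:
ΔEΔt ≥ ℏ/2

For a virtual particle borrowing energy ΔE, the maximum lifetime is:
Δt_max = ℏ/(2ΔE)

Converting energy:
ΔE = 611.2 MeV = 9.793e-11 J

Δt_max = (1.055e-34 J·s) / (2 × 9.793e-11 J)
Δt_max = 5.385e-25 s = 5.385 × 10^-25 s

Virtual particles with higher borrowed energy exist for shorter times.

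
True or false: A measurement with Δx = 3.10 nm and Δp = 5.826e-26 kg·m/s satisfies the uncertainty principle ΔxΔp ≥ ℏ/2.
Yes, it satisfies the uncertainty principle.

Calculate the product ΔxΔp:
ΔxΔp = (3.100e-09 m) × (5.826e-26 kg·m/s)
ΔxΔp = 1.806e-34 J·s

Compare to the minimum allowed value ℏ/2:
ℏ/2 = 5.273e-35 J·s

Since ΔxΔp = 1.806e-34 J·s ≥ 5.273e-35 J·s = ℏ/2,
the measurement satisfies the uncertainty principle.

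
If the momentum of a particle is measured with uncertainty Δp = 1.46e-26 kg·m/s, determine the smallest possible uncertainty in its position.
3.612 nm

Using the Heisenberg uncertainty principle:
ΔxΔp ≥ ℏ/2

The minimum uncertainty in position is:
Δx_min = ℏ/(2Δp)
Δx_min = (1.055e-34 J·s) / (2 × 1.460e-26 kg·m/s)
Δx_min = 3.612e-09 m = 3.612 nm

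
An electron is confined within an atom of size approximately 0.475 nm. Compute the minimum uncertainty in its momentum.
1.110 × 10^-25 kg·m/s

Using the Heisenberg uncertainty principle:
ΔxΔp ≥ ℏ/2

With Δx ≈ L = 4.750e-10 m (the confinement size):
Δp_min = ℏ/(2Δx)
Δp_min = (1.055e-34 J·s) / (2 × 4.750e-10 m)
Δp_min = 1.110e-25 kg·m/s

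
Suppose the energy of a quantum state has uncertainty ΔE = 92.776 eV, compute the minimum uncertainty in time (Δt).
3.547 as

Using the energy-time uncertainty principle:
ΔEΔt ≥ ℏ/2

The minimum uncertainty in time is:
Δt_min = ℏ/(2ΔE)
Δt_min = (1.055e-34 J·s) / (2 × 1.486e-17 J)
Δt_min = 3.547e-18 s = 3.547 as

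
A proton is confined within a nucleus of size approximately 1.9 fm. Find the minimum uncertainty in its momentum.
2.775 × 10^-20 kg·m/s

Using the Heisenberg uncertainty principle:
ΔxΔp ≥ ℏ/2

With Δx ≈ L = 1.900e-15 m (the confinement size):
Δp_min = ℏ/(2Δx)
Δp_min = (1.055e-34 J·s) / (2 × 1.900e-15 m)
Δp_min = 2.775e-20 kg·m/s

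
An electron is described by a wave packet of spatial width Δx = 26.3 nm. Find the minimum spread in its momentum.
2.005 × 10^-27 kg·m/s

For a wave packet, the spatial width Δx and momentum spread Δp are related by the uncertainty principle:
ΔxΔp ≥ ℏ/2

The minimum momentum spread is:
Δp_min = ℏ/(2Δx)
Δp_min = (1.055e-34 J·s) / (2 × 2.630e-08 m)
Δp_min = 2.005e-27 kg·m/s

A wave packet cannot have both a well-defined position and well-defined momentum.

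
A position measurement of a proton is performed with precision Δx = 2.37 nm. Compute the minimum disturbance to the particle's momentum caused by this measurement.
2.225 × 10^-26 kg·m/s

The uncertainty principle implies that measuring position disturbs momentum:
ΔxΔp ≥ ℏ/2

When we measure position with precision Δx, we necessarily introduce a momentum uncertainty:
Δp ≥ ℏ/(2Δx)
Δp_min = (1.055e-34 J·s) / (2 × 2.370e-09 m)
Δp_min = 2.225e-26 kg·m/s

The more precisely we measure position, the greater the momentum disturbance.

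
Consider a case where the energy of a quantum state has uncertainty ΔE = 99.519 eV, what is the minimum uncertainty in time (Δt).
3.307 as

Using the energy-time uncertainty principle:
ΔEΔt ≥ ℏ/2

The minimum uncertainty in time is:
Δt_min = ℏ/(2ΔE)
Δt_min = (1.055e-34 J·s) / (2 × 1.594e-17 J)
Δt_min = 3.307e-18 s = 3.307 as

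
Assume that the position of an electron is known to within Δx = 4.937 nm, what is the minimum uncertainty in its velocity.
11.724 km/s

Using the Heisenberg uncertainty principle and Δp = mΔv:
ΔxΔp ≥ ℏ/2
Δx(mΔv) ≥ ℏ/2

The minimum uncertainty in velocity is:
Δv_min = ℏ/(2mΔx)
Δv_min = (1.055e-34 J·s) / (2 × 9.109e-31 kg × 4.937e-09 m)
Δv_min = 1.172e+04 m/s = 11.724 km/s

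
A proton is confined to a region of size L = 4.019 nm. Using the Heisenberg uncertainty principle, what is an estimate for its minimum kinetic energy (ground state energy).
321.158 neV

Using the uncertainty principle to estimate ground state energy:

1. The position uncertainty is approximately the confinement size:
   Δx ≈ L = 4.019e-09 m

2. From ΔxΔp ≥ ℏ/2, the minimum momentum uncertainty is:
   Δp ≈ ℏ/(2L) = 1.312e-26 kg·m/s

3. The kinetic energy is approximately:
   KE ≈ (Δp)²/(2m) = (1.312e-26)²/(2 × 1.673e-27 kg)
   KE ≈ 5.146e-26 J = 321.158 neV

This is an order-of-magnitude estimate of the ground state energy.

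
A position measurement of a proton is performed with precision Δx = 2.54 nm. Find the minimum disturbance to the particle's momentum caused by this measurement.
2.076 × 10^-26 kg·m/s

The uncertainty principle implies that measuring position disturbs momentum:
ΔxΔp ≥ ℏ/2

When we measure position with precision Δx, we necessarily introduce a momentum uncertainty:
Δp ≥ ℏ/(2Δx)
Δp_min = (1.055e-34 J·s) / (2 × 2.540e-09 m)
Δp_min = 2.076e-26 kg·m/s

The more precisely we measure position, the greater the momentum disturbance.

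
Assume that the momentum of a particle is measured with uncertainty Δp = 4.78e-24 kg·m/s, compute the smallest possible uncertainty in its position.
11.031 pm

Using the Heisenberg uncertainty principle:
ΔxΔp ≥ ℏ/2

The minimum uncertainty in position is:
Δx_min = ℏ/(2Δp)
Δx_min = (1.055e-34 J·s) / (2 × 4.780e-24 kg·m/s)
Δx_min = 1.103e-11 m = 11.031 pm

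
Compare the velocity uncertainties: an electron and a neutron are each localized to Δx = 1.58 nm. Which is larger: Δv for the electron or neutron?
The electron has the larger minimum velocity uncertainty, by a ratio of 1838.7.

For both particles, Δp_min = ℏ/(2Δx) = 3.337e-26 kg·m/s (same for both).

The velocity uncertainty is Δv = Δp/m:
- electron: Δv = 3.337e-26 / 9.109e-31 = 3.664e+04 m/s = 36.635 km/s
- neutron: Δv = 3.337e-26 / 1.675e-27 = 1.992e+01 m/s = 19.925 m/s

Ratio: 3.664e+04 / 1.992e+01 = 1838.7

The lighter particle has larger velocity uncertainty because Δv ∝ 1/m.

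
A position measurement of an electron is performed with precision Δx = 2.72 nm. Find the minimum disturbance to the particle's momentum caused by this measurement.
1.939 × 10^-26 kg·m/s

The uncertainty principle implies that measuring position disturbs momentum:
ΔxΔp ≥ ℏ/2

When we measure position with precision Δx, we necessarily introduce a momentum uncertainty:
Δp ≥ ℏ/(2Δx)
Δp_min = (1.055e-34 J·s) / (2 × 2.720e-09 m)
Δp_min = 1.939e-26 kg·m/s

The more precisely we measure position, the greater the momentum disturbance.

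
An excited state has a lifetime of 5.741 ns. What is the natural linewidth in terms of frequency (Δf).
13.861 MHz

Using the energy-time uncertainty principle and E = hf:
ΔEΔt ≥ ℏ/2
hΔf·Δt ≥ ℏ/2

The minimum frequency uncertainty is:
Δf = ℏ/(2hτ) = 1/(4πτ)
Δf = 1/(4π × 5.741e-09 s)
Δf = 1.386e+07 Hz = 13.861 MHz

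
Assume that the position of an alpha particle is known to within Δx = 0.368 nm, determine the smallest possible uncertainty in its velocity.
21.564 m/s

Using the Heisenberg uncertainty principle and Δp = mΔv:
ΔxΔp ≥ ℏ/2
Δx(mΔv) ≥ ℏ/2

The minimum uncertainty in velocity is:
Δv_min = ℏ/(2mΔx)
Δv_min = (1.055e-34 J·s) / (2 × 6.645e-27 kg × 3.680e-10 m)
Δv_min = 2.156e+01 m/s = 21.564 m/s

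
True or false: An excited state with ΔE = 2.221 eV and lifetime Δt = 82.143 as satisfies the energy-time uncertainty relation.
No, it violates the uncertainty relation.

Calculate the product ΔEΔt:
ΔE = 2.221 eV = 3.558e-19 J
ΔEΔt = (3.558e-19 J) × (8.214e-17 s)
ΔEΔt = 2.923e-35 J·s

Compare to the minimum allowed value ℏ/2:
ℏ/2 = 5.273e-35 J·s

Since ΔEΔt = 2.923e-35 J·s < 5.273e-35 J·s = ℏ/2,
this violates the uncertainty relation.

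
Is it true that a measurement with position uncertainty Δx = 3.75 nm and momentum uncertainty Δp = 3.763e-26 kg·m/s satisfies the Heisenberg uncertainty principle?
Yes, it satisfies the uncertainty principle.

Calculate the product ΔxΔp:
ΔxΔp = (3.750e-09 m) × (3.763e-26 kg·m/s)
ΔxΔp = 1.411e-34 J·s

Compare to the minimum allowed value ℏ/2:
ℏ/2 = 5.273e-35 J·s

Since ΔxΔp = 1.411e-34 J·s ≥ 5.273e-35 J·s = ℏ/2,
the measurement satisfies the uncertainty principle.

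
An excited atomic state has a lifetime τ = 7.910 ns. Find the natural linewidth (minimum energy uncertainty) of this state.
41.606 neV

Using the energy-time uncertainty principle:
ΔEΔt ≥ ℏ/2

The lifetime τ represents the time uncertainty Δt.
The natural linewidth (minimum energy uncertainty) is:

ΔE = ℏ/(2τ)
ΔE = (1.055e-34 J·s) / (2 × 7.910e-09 s)
ΔE = 6.666e-27 J = 41.606 neV

This natural linewidth limits the precision of spectroscopic measurements.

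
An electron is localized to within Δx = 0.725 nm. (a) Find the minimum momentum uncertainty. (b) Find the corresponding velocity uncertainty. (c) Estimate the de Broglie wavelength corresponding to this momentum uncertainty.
(a) Δp_min = 7.273 × 10^-26 kg·m/s
(b) Δv_min = 79.840 km/s
(c) λ_dB = 9.111 nm

Step-by-step:

(a) From the uncertainty principle:
Δp_min = ℏ/(2Δx) = (1.055e-34 J·s)/(2 × 7.250e-10 m) = 7.273e-26 kg·m/s

(b) The velocity uncertainty:
Δv = Δp/m = (7.273e-26 kg·m/s)/(9.109e-31 kg) = 7.984e+04 m/s = 79.840 km/s

(c) The de Broglie wavelength for this momentum:
λ = h/p = (6.626e-34 J·s)/(7.273e-26 kg·m/s) = 9.111e-09 m = 9.111 nm

Note: The de Broglie wavelength is comparable to the localization size, as expected from wave-particle duality.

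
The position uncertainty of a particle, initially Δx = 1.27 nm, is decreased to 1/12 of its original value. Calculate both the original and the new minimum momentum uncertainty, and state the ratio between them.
Original Δp_min = 4.152 × 10^-26 kg·m/s; new Δp'_min = 4.982 × 10^-25 kg·m/s; ratio Δp'_min/Δp_min = 12.

From the uncertainty principle ΔxΔp ≥ ℏ/2, the minimum momentum uncertainty is Δp_min = ℏ/(2Δx).

Original (Δx = 1.27 nm = 1.270e-09 m):
Δp_min = (1.055e-34 J·s)/(2 × 1.270e-09 m) = 4.152e-26 kg·m/s

When Δx → (1/12)Δx:
Δp'_min = ℏ/(2 × (1/12)Δx) = 12 × ℏ/(2Δx) = 12 × Δp_min
Δp'_min = 12 × 4.152e-26 kg·m/s = 4.982e-25 kg·m/s

Since Δp_min ∝ 1/Δx, when Δx is decreased to 1/12 of its original value, Δp_min increases to 12 times its original value.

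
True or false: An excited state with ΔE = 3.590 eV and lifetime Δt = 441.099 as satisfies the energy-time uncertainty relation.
Yes, it satisfies the uncertainty relation.

Calculate the product ΔEΔt:
ΔE = 3.590 eV = 5.752e-19 J
ΔEΔt = (5.752e-19 J) × (4.411e-16 s)
ΔEΔt = 2.537e-34 J·s

Compare to the minimum allowed value ℏ/2:
ℏ/2 = 5.273e-35 J·s

Since ΔEΔt = 2.537e-34 J·s ≥ 5.273e-35 J·s = ℏ/2,
this satisfies the uncertainty relation.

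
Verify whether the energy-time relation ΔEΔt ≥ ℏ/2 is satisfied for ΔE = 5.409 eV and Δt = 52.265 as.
No, it violates the uncertainty relation.

Calculate the product ΔEΔt:
ΔE = 5.409 eV = 8.666e-19 J
ΔEΔt = (8.666e-19 J) × (5.227e-17 s)
ΔEΔt = 4.529e-35 J·s

Compare to the minimum allowed value ℏ/2:
ℏ/2 = 5.273e-35 J·s

Since ΔEΔt = 4.529e-35 J·s < 5.273e-35 J·s = ℏ/2,
this violates the uncertainty relation.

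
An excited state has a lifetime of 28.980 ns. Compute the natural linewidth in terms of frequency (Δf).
2.746 MHz

Using the energy-time uncertainty principle and E = hf:
ΔEΔt ≥ ℏ/2
hΔf·Δt ≥ ℏ/2

The minimum frequency uncertainty is:
Δf = ℏ/(2hτ) = 1/(4πτ)
Δf = 1/(4π × 2.898e-08 s)
Δf = 2.746e+06 Hz = 2.746 MHz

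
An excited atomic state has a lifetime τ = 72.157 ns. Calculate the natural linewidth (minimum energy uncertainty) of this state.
4.561 neV

Using the energy-time uncertainty principle:
ΔEΔt ≥ ℏ/2

The lifetime τ represents the time uncertainty Δt.
The natural linewidth (minimum energy uncertainty) is:

ΔE = ℏ/(2τ)
ΔE = (1.055e-34 J·s) / (2 × 7.216e-08 s)
ΔE = 7.307e-28 J = 4.561 neV

This natural linewidth limits the precision of spectroscopic measurements.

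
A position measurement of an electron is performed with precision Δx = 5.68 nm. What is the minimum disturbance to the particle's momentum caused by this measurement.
9.283 × 10^-27 kg·m/s

The uncertainty principle implies that measuring position disturbs momentum:
ΔxΔp ≥ ℏ/2

When we measure position with precision Δx, we necessarily introduce a momentum uncertainty:
Δp ≥ ℏ/(2Δx)
Δp_min = (1.055e-34 J·s) / (2 × 5.680e-09 m)
Δp_min = 9.283e-27 kg·m/s

The more precisely we measure position, the greater the momentum disturbance.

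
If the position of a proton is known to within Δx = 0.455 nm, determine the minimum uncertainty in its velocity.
69.285 m/s

Using the Heisenberg uncertainty principle and Δp = mΔv:
ΔxΔp ≥ ℏ/2
Δx(mΔv) ≥ ℏ/2

The minimum uncertainty in velocity is:
Δv_min = ℏ/(2mΔx)
Δv_min = (1.055e-34 J·s) / (2 × 1.673e-27 kg × 4.550e-10 m)
Δv_min = 6.928e+01 m/s = 69.285 m/s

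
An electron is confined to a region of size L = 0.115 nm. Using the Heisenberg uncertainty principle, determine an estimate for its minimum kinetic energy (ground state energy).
720.223 meV

Using the uncertainty principle to estimate ground state energy:

1. The position uncertainty is approximately the confinement size:
   Δx ≈ L = 1.150e-10 m

2. From ΔxΔp ≥ ℏ/2, the minimum momentum uncertainty is:
   Δp ≈ ℏ/(2L) = 4.585e-25 kg·m/s

3. The kinetic energy is approximately:
   KE ≈ (Δp)²/(2m) = (4.585e-25)²/(2 × 9.109e-31 kg)
   KE ≈ 1.154e-19 J = 720.223 meV

This is an order-of-magnitude estimate of the ground state energy.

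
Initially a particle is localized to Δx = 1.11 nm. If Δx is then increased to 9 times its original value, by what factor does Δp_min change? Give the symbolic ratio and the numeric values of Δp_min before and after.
Original Δp_min = 4.750 × 10^-26 kg·m/s; new Δp'_min = 5.278 × 10^-27 kg·m/s; ratio Δp'_min/Δp_min = 1/9.

From the uncertainty principle ΔxΔp ≥ ℏ/2, the minimum momentum uncertainty is Δp_min = ℏ/(2Δx).

Original (Δx = 1.11 nm = 1.110e-09 m):
Δp_min = (1.055e-34 J·s)/(2 × 1.110e-09 m) = 4.750e-26 kg·m/s

When Δx → 9Δx:
Δp'_min = ℏ/(2 × 9Δx) = (1/9) × ℏ/(2Δx) = (1/9) × Δp_min
Δp'_min = 1/9 × 4.750e-26 kg·m/s = 5.278e-27 kg·m/s

Since Δp_min ∝ 1/Δx, when Δx is increased to 9 times its original value, Δp_min decreases to 1/9 of its original value.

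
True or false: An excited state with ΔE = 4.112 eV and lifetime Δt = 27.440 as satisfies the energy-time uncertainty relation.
No, it violates the uncertainty relation.

Calculate the product ΔEΔt:
ΔE = 4.112 eV = 6.588e-19 J
ΔEΔt = (6.588e-19 J) × (2.744e-17 s)
ΔEΔt = 1.808e-35 J·s

Compare to the minimum allowed value ℏ/2:
ℏ/2 = 5.273e-35 J·s

Since ΔEΔt = 1.808e-35 J·s < 5.273e-35 J·s = ℏ/2,
this violates the uncertainty relation.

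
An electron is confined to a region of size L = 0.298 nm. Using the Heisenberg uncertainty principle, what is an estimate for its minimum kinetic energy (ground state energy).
107.258 meV

Using the uncertainty principle to estimate ground state energy:

1. The position uncertainty is approximately the confinement size:
   Δx ≈ L = 2.980e-10 m

2. From ΔxΔp ≥ ℏ/2, the minimum momentum uncertainty is:
   Δp ≈ ℏ/(2L) = 1.769e-25 kg·m/s

3. The kinetic energy is approximately:
   KE ≈ (Δp)²/(2m) = (1.769e-25)²/(2 × 9.109e-31 kg)
   KE ≈ 1.718e-20 J = 107.258 meV

This is an order-of-magnitude estimate of the ground state energy.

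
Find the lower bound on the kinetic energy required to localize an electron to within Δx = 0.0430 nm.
5.151 eV

Localizing a particle requires giving it sufficient momentum uncertainty:

1. From uncertainty principle: Δp ≥ ℏ/(2Δx)
   Δp_min = (1.055e-34 J·s) / (2 × 4.300e-11 m)
   Δp_min = 1.226e-24 kg·m/s

2. This momentum uncertainty corresponds to kinetic energy:
   KE ≈ (Δp)²/(2m) = (1.226e-24)²/(2 × 9.109e-31 kg)
   KE = 8.253e-19 J = 5.151 eV

Tighter localization requires more energy.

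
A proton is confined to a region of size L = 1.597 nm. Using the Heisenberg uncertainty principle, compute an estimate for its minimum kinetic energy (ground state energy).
2.034 μeV

Using the uncertainty principle to estimate ground state energy:

1. The position uncertainty is approximately the confinement size:
   Δx ≈ L = 1.597e-09 m

2. From ΔxΔp ≥ ℏ/2, the minimum momentum uncertainty is:
   Δp ≈ ℏ/(2L) = 3.302e-26 kg·m/s

3. The kinetic energy is approximately:
   KE ≈ (Δp)²/(2m) = (3.302e-26)²/(2 × 1.673e-27 kg)
   KE ≈ 3.259e-25 J = 2.034 μeV

This is an order-of-magnitude estimate of the ground state energy.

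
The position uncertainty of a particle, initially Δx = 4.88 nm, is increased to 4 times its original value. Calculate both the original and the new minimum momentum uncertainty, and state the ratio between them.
Original Δp_min = 1.081 × 10^-26 kg·m/s; new Δp'_min = 2.701 × 10^-27 kg·m/s; ratio Δp'_min/Δp_min = 1/4.

From the uncertainty principle ΔxΔp ≥ ℏ/2, the minimum momentum uncertainty is Δp_min = ℏ/(2Δx).

Original (Δx = 4.88 nm = 4.880e-09 m):
Δp_min = (1.055e-34 J·s)/(2 × 4.880e-09 m) = 1.081e-26 kg·m/s

When Δx → 4Δx:
Δp'_min = ℏ/(2 × 4Δx) = (1/4) × ℏ/(2Δx) = (1/4) × Δp_min
Δp'_min = 1/4 × 1.081e-26 kg·m/s = 2.701e-27 kg·m/s

Since Δp_min ∝ 1/Δx, when Δx is increased to 4 times its original value, Δp_min decreases to 1/4 of its original value.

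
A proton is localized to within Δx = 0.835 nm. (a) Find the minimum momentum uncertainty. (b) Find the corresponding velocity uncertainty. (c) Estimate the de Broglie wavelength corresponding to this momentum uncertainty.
(a) Δp_min = 6.315 × 10^-26 kg·m/s
(b) Δv_min = 37.754 m/s
(c) λ_dB = 10.493 nm

Step-by-step:

(a) From the uncertainty principle:
Δp_min = ℏ/(2Δx) = (1.055e-34 J·s)/(2 × 8.350e-10 m) = 6.315e-26 kg·m/s

(b) The velocity uncertainty:
Δv = Δp/m = (6.315e-26 kg·m/s)/(1.673e-27 kg) = 3.775e+01 m/s = 37.754 m/s

(c) The de Broglie wavelength for this momentum:
λ = h/p = (6.626e-34 J·s)/(6.315e-26 kg·m/s) = 1.049e-08 m = 10.493 nm

Note: The de Broglie wavelength is comparable to the localization size, as expected from wave-particle duality.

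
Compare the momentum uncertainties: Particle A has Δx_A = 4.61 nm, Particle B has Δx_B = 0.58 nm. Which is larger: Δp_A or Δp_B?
Particle B has the larger minimum momentum uncertainty, by a factor of 7.95.

For each particle, the minimum momentum uncertainty is Δp_min = ℏ/(2Δx):

Particle A: Δp_A = ℏ/(2×4.610e-09 m) = 1.144e-26 kg·m/s
Particle B: Δp_B = ℏ/(2×5.800e-10 m) = 9.091e-26 kg·m/s

Ratio: Δp_B/Δp_A = 7.95

Since Δp_min ∝ 1/Δx, the particle with smaller position uncertainty (B) has larger momentum uncertainty.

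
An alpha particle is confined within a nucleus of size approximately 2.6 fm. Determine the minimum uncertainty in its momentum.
2.028 × 10^-20 kg·m/s

Using the Heisenberg uncertainty principle:
ΔxΔp ≥ ℏ/2

With Δx ≈ L = 2.600e-15 m (the confinement size):
Δp_min = ℏ/(2Δx)
Δp_min = (1.055e-34 J·s) / (2 × 2.600e-15 m)
Δp_min = 2.028e-20 kg·m/s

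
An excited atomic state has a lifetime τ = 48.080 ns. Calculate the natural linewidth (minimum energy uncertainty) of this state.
6.845 neV

Using the energy-time uncertainty principle:
ΔEΔt ≥ ℏ/2

The lifetime τ represents the time uncertainty Δt.
The natural linewidth (minimum energy uncertainty) is:

ΔE = ℏ/(2τ)
ΔE = (1.055e-34 J·s) / (2 × 4.808e-08 s)
ΔE = 1.097e-27 J = 6.845 neV

This natural linewidth limits the precision of spectroscopic measurements.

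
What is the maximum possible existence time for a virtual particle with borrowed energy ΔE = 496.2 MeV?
6.633 × 10^-25 s

Using the energy-time uncertainty principle:
ΔEΔt ≥ ℏ/2

For a virtual particle borrowing energy ΔE, the maximum lifetime is:
Δt_max = ℏ/(2ΔE)

Converting energy:
ΔE = 496.2 MeV = 7.950e-11 J

Δt_max = (1.055e-34 J·s) / (2 × 7.950e-11 J)
Δt_max = 6.633e-25 s = 6.633 × 10^-25 s

Virtual particles with higher borrowed energy exist for shorter times.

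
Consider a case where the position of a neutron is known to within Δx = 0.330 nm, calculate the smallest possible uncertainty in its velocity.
95.397 m/s

Using the Heisenberg uncertainty principle and Δp = mΔv:
ΔxΔp ≥ ℏ/2
Δx(mΔv) ≥ ℏ/2

The minimum uncertainty in velocity is:
Δv_min = ℏ/(2mΔx)
Δv_min = (1.055e-34 J·s) / (2 × 1.675e-27 kg × 3.300e-10 m)
Δv_min = 9.540e+01 m/s = 95.397 m/s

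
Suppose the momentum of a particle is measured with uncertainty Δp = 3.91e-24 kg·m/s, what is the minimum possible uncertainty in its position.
13.486 pm

Using the Heisenberg uncertainty principle:
ΔxΔp ≥ ℏ/2

The minimum uncertainty in position is:
Δx_min = ℏ/(2Δp)
Δx_min = (1.055e-34 J·s) / (2 × 3.910e-24 kg·m/s)
Δx_min = 1.349e-11 m = 13.486 pm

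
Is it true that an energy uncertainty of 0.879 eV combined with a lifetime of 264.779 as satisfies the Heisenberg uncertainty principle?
No, it violates the uncertainty relation.

Calculate the product ΔEΔt:
ΔE = 0.879 eV = 1.408e-19 J
ΔEΔt = (1.408e-19 J) × (2.648e-16 s)
ΔEΔt = 3.729e-35 J·s

Compare to the minimum allowed value ℏ/2:
ℏ/2 = 5.273e-35 J·s

Since ΔEΔt = 3.729e-35 J·s < 5.273e-35 J·s = ℏ/2,
this violates the uncertainty relation.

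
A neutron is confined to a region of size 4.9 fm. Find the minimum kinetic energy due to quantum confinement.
215.756 keV

Using the uncertainty principle:

1. Position uncertainty: Δx ≈ 4.900e-15 m
2. Minimum momentum uncertainty: Δp = ℏ/(2Δx) = 1.076e-20 kg·m/s
3. Minimum kinetic energy:
   KE = (Δp)²/(2m) = (1.076e-20)²/(2 × 1.675e-27 kg)
   KE = 3.457e-14 J = 215.756 keV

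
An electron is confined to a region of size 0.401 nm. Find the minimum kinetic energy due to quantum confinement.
59.234 meV

Using the uncertainty principle:

1. Position uncertainty: Δx ≈ 4.010e-10 m
2. Minimum momentum uncertainty: Δp = ℏ/(2Δx) = 1.315e-25 kg·m/s
3. Minimum kinetic energy:
   KE = (Δp)²/(2m) = (1.315e-25)²/(2 × 9.109e-31 kg)
   KE = 9.490e-21 J = 59.234 meV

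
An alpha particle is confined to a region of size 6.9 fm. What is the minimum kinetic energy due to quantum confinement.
27.427 keV

Using the uncertainty principle:

1. Position uncertainty: Δx ≈ 6.900e-15 m
2. Minimum momentum uncertainty: Δp = ℏ/(2Δx) = 7.642e-21 kg·m/s
3. Minimum kinetic energy:
   KE = (Δp)²/(2m) = (7.642e-21)²/(2 × 6.645e-27 kg)
   KE = 4.394e-15 J = 27.427 keV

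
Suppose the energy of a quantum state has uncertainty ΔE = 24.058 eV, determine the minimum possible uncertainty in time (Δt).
13.680 as

Using the energy-time uncertainty principle:
ΔEΔt ≥ ℏ/2

The minimum uncertainty in time is:
Δt_min = ℏ/(2ΔE)
Δt_min = (1.055e-34 J·s) / (2 × 3.855e-18 J)
Δt_min = 1.368e-17 s = 13.680 as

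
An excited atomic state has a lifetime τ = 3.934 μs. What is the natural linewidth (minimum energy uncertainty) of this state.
83.657 peV

Using the energy-time uncertainty principle:
ΔEΔt ≥ ℏ/2

The lifetime τ represents the time uncertainty Δt.
The natural linewidth (minimum energy uncertainty) is:

ΔE = ℏ/(2τ)
ΔE = (1.055e-34 J·s) / (2 × 3.934e-06 s)
ΔE = 1.340e-29 J = 83.657 peV

This natural linewidth limits the precision of spectroscopic measurements.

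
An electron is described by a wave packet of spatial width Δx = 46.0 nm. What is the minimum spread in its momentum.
1.146 × 10^-27 kg·m/s

For a wave packet, the spatial width Δx and momentum spread Δp are related by the uncertainty principle:
ΔxΔp ≥ ℏ/2

The minimum momentum spread is:
Δp_min = ℏ/(2Δx)
Δp_min = (1.055e-34 J·s) / (2 × 4.600e-08 m)
Δp_min = 1.146e-27 kg·m/s

A wave packet cannot have both a well-defined position and well-defined momentum.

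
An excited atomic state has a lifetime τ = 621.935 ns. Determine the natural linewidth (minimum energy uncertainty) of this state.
529.165 peV

Using the energy-time uncertainty principle:
ΔEΔt ≥ ℏ/2

The lifetime τ represents the time uncertainty Δt.
The natural linewidth (minimum energy uncertainty) is:

ΔE = ℏ/(2τ)
ΔE = (1.055e-34 J·s) / (2 × 6.219e-07 s)
ΔE = 8.478e-29 J = 529.165 peV

This natural linewidth limits the precision of spectroscopic measurements.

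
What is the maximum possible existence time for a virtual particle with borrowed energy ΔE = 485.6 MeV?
6.777 × 10^-25 s

Using the energy-time uncertainty principle:
ΔEΔt ≥ ℏ/2

For a virtual particle borrowing energy ΔE, the maximum lifetime is:
Δt_max = ℏ/(2ΔE)

Converting energy:
ΔE = 485.6 MeV = 7.780e-11 J

Δt_max = (1.055e-34 J·s) / (2 × 7.780e-11 J)
Δt_max = 6.777e-25 s = 6.777 × 10^-25 s

Virtual particles with higher borrowed energy exist for shorter times.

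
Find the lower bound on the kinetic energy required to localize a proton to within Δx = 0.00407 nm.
313.159 meV

Localizing a particle requires giving it sufficient momentum uncertainty:

1. From uncertainty principle: Δp ≥ ℏ/(2Δx)
   Δp_min = (1.055e-34 J·s) / (2 × 4.070e-12 m)
   Δp_min = 1.296e-23 kg·m/s

2. This momentum uncertainty corresponds to kinetic energy:
   KE ≈ (Δp)²/(2m) = (1.296e-23)²/(2 × 1.673e-27 kg)
   KE = 5.017e-20 J = 313.159 meV

Tighter localization requires more energy.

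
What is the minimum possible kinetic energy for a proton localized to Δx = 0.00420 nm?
294.073 meV

Localizing a particle requires giving it sufficient momentum uncertainty:

1. From uncertainty principle: Δp ≥ ℏ/(2Δx)
   Δp_min = (1.055e-34 J·s) / (2 × 4.200e-12 m)
   Δp_min = 1.255e-23 kg·m/s

2. This momentum uncertainty corresponds to kinetic energy:
   KE ≈ (Δp)²/(2m) = (1.255e-23)²/(2 × 1.673e-27 kg)
   KE = 4.712e-20 J = 294.073 meV

Tighter localization requires more energy.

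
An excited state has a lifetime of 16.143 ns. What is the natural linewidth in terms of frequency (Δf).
4.930 MHz

Using the energy-time uncertainty principle and E = hf:
ΔEΔt ≥ ℏ/2
hΔf·Δt ≥ ℏ/2

The minimum frequency uncertainty is:
Δf = ℏ/(2hτ) = 1/(4πτ)
Δf = 1/(4π × 1.614e-08 s)
Δf = 4.930e+06 Hz = 4.930 MHz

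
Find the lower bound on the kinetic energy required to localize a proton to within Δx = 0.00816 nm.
77.907 meV

Localizing a particle requires giving it sufficient momentum uncertainty:

1. From uncertainty principle: Δp ≥ ℏ/(2Δx)
   Δp_min = (1.055e-34 J·s) / (2 × 8.160e-12 m)
   Δp_min = 6.462e-24 kg·m/s

2. This momentum uncertainty corresponds to kinetic energy:
   KE ≈ (Δp)²/(2m) = (6.462e-24)²/(2 × 1.673e-27 kg)
   KE = 1.248e-20 J = 77.907 meV

Tighter localization requires more energy.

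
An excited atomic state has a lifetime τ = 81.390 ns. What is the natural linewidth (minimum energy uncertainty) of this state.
4.044 neV

Using the energy-time uncertainty principle:
ΔEΔt ≥ ℏ/2

The lifetime τ represents the time uncertainty Δt.
The natural linewidth (minimum energy uncertainty) is:

ΔE = ℏ/(2τ)
ΔE = (1.055e-34 J·s) / (2 × 8.139e-08 s)
ΔE = 6.479e-28 J = 4.044 neV

This natural linewidth limits the precision of spectroscopic measurements.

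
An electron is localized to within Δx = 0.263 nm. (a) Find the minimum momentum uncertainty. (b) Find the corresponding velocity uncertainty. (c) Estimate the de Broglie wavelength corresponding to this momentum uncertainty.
(a) Δp_min = 2.005 × 10^-25 kg·m/s
(b) Δv_min = 220.091 km/s
(c) λ_dB = 3.305 nm

Step-by-step:

(a) From the uncertainty principle:
Δp_min = ℏ/(2Δx) = (1.055e-34 J·s)/(2 × 2.630e-10 m) = 2.005e-25 kg·m/s

(b) The velocity uncertainty:
Δv = Δp/m = (2.005e-25 kg·m/s)/(9.109e-31 kg) = 2.201e+05 m/s = 220.091 km/s

(c) The de Broglie wavelength for this momentum:
λ = h/p = (6.626e-34 J·s)/(2.005e-25 kg·m/s) = 3.305e-09 m = 3.305 nm

Note: The de Broglie wavelength is comparable to the localization size, as expected from wave-particle duality.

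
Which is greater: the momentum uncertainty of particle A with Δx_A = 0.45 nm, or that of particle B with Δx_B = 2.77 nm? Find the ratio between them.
Particle A has the larger minimum momentum uncertainty, by a factor of 6.16.

For each particle, the minimum momentum uncertainty is Δp_min = ℏ/(2Δx):

Particle A: Δp_A = ℏ/(2×4.500e-10 m) = 1.172e-25 kg·m/s
Particle B: Δp_B = ℏ/(2×2.770e-09 m) = 1.904e-26 kg·m/s

Ratio: Δp_A/Δp_B = 6.16

Since Δp_min ∝ 1/Δx, the particle with smaller position uncertainty (A) has larger momentum uncertainty.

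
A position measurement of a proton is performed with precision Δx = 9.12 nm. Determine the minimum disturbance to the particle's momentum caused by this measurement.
5.782 × 10^-27 kg·m/s

The uncertainty principle implies that measuring position disturbs momentum:
ΔxΔp ≥ ℏ/2

When we measure position with precision Δx, we necessarily introduce a momentum uncertainty:
Δp ≥ ℏ/(2Δx)
Δp_min = (1.055e-34 J·s) / (2 × 9.120e-09 m)
Δp_min = 5.782e-27 kg·m/s

The more precisely we measure position, the greater the momentum disturbance.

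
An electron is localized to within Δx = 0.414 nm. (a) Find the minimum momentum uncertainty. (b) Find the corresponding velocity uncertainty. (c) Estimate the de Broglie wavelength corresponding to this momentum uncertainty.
(a) Δp_min = 1.274 × 10^-25 kg·m/s
(b) Δv_min = 139.816 km/s
(c) λ_dB = 5.202 nm

Step-by-step:

(a) From the uncertainty principle:
Δp_min = ℏ/(2Δx) = (1.055e-34 J·s)/(2 × 4.140e-10 m) = 1.274e-25 kg·m/s

(b) The velocity uncertainty:
Δv = Δp/m = (1.274e-25 kg·m/s)/(9.109e-31 kg) = 1.398e+05 m/s = 139.816 km/s

(c) The de Broglie wavelength for this momentum:
λ = h/p = (6.626e-34 J·s)/(1.274e-25 kg·m/s) = 5.202e-09 m = 5.202 nm

Note: The de Broglie wavelength is comparable to the localization size, as expected from wave-particle duality.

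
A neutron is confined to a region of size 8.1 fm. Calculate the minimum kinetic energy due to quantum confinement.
78.956 keV

Using the uncertainty principle:

1. Position uncertainty: Δx ≈ 8.100e-15 m
2. Minimum momentum uncertainty: Δp = ℏ/(2Δx) = 6.510e-21 kg·m/s
3. Minimum kinetic energy:
   KE = (Δp)²/(2m) = (6.510e-21)²/(2 × 1.675e-27 kg)
   KE = 1.265e-14 J = 78.956 keV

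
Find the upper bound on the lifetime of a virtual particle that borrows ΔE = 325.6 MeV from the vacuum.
1.011 ys

Using the energy-time uncertainty principle:
ΔEΔt ≥ ℏ/2

For a virtual particle borrowing energy ΔE, the maximum lifetime is:
Δt_max = ℏ/(2ΔE)

Converting energy:
ΔE = 325.6 MeV = 5.217e-11 J

Δt_max = (1.055e-34 J·s) / (2 × 5.217e-11 J)
Δt_max = 1.011e-24 s = 1.011 ys

Virtual particles with higher borrowed energy exist for shorter times.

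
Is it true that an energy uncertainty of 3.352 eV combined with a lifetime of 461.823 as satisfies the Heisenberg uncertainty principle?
Yes, it satisfies the uncertainty relation.

Calculate the product ΔEΔt:
ΔE = 3.352 eV = 5.370e-19 J
ΔEΔt = (5.370e-19 J) × (4.618e-16 s)
ΔEΔt = 2.480e-34 J·s

Compare to the minimum allowed value ℏ/2:
ℏ/2 = 5.273e-35 J·s

Since ΔEΔt = 2.480e-34 J·s ≥ 5.273e-35 J·s = ℏ/2,
this satisfies the uncertainty relation.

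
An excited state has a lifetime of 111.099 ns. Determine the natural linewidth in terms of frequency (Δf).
716.275 kHz

Using the energy-time uncertainty principle and E = hf:
ΔEΔt ≥ ℏ/2
hΔf·Δt ≥ ℏ/2

The minimum frequency uncertainty is:
Δf = ℏ/(2hτ) = 1/(4πτ)
Δf = 1/(4π × 1.111e-07 s)
Δf = 7.163e+05 Hz = 716.275 kHz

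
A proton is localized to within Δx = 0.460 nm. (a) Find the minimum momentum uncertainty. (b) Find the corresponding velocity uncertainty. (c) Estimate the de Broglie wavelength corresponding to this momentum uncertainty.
(a) Δp_min = 1.146 × 10^-25 kg·m/s
(b) Δv_min = 68.532 m/s
(c) λ_dB = 5.781 nm

Step-by-step:

(a) From the uncertainty principle:
Δp_min = ℏ/(2Δx) = (1.055e-34 J·s)/(2 × 4.600e-10 m) = 1.146e-25 kg·m/s

(b) The velocity uncertainty:
Δv = Δp/m = (1.146e-25 kg·m/s)/(1.673e-27 kg) = 6.853e+01 m/s = 68.532 m/s

(c) The de Broglie wavelength for this momentum:
λ = h/p = (6.626e-34 J·s)/(1.146e-25 kg·m/s) = 5.781e-09 m = 5.781 nm

Note: The de Broglie wavelength is comparable to the localization size, as expected from wave-particle duality.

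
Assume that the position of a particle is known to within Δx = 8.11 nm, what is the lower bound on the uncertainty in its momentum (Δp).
6.502 × 10^-27 kg·m/s

Using the Heisenberg uncertainty principle:
ΔxΔp ≥ ℏ/2

The minimum uncertainty in momentum is:
Δp_min = ℏ/(2Δx)
Δp_min = (1.055e-34 J·s) / (2 × 8.110e-09 m)
Δp_min = 6.502e-27 kg·m/s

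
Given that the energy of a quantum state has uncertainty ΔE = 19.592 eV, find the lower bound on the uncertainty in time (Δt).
16.798 as

Using the energy-time uncertainty principle:
ΔEΔt ≥ ℏ/2

The minimum uncertainty in time is:
Δt_min = ℏ/(2ΔE)
Δt_min = (1.055e-34 J·s) / (2 × 3.139e-18 J)
Δt_min = 1.680e-17 s = 16.798 as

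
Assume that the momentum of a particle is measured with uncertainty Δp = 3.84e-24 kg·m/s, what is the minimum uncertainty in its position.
13.731 pm

Using the Heisenberg uncertainty principle:
ΔxΔp ≥ ℏ/2

The minimum uncertainty in position is:
Δx_min = ℏ/(2Δp)
Δx_min = (1.055e-34 J·s) / (2 × 3.840e-24 kg·m/s)
Δx_min = 1.373e-11 m = 13.731 pm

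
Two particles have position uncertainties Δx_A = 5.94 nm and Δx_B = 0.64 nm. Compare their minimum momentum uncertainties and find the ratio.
Particle B has the larger minimum momentum uncertainty, by a factor of 9.28.

For each particle, the minimum momentum uncertainty is Δp_min = ℏ/(2Δx):

Particle A: Δp_A = ℏ/(2×5.940e-09 m) = 8.877e-27 kg·m/s
Particle B: Δp_B = ℏ/(2×6.400e-10 m) = 8.239e-26 kg·m/s

Ratio: Δp_B/Δp_A = 9.28

Since Δp_min ∝ 1/Δx, the particle with smaller position uncertainty (B) has larger momentum uncertainty.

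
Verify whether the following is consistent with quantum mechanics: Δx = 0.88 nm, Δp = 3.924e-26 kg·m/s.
No, it violates the uncertainty principle (impossible measurement).

Calculate the product ΔxΔp:
ΔxΔp = (8.800e-10 m) × (3.924e-26 kg·m/s)
ΔxΔp = 3.453e-35 J·s

Compare to the minimum allowed value ℏ/2:
ℏ/2 = 5.273e-35 J·s

Since ΔxΔp = 3.453e-35 J·s < 5.273e-35 J·s = ℏ/2,
the measurement violates the uncertainty principle.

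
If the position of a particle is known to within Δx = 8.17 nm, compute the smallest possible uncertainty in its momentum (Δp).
6.454 × 10^-27 kg·m/s

Using the Heisenberg uncertainty principle:
ΔxΔp ≥ ℏ/2

The minimum uncertainty in momentum is:
Δp_min = ℏ/(2Δx)
Δp_min = (1.055e-34 J·s) / (2 × 8.170e-09 m)
Δp_min = 6.454e-27 kg·m/s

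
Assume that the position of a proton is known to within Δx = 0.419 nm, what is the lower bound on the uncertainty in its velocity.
75.238 m/s

Using the Heisenberg uncertainty principle and Δp = mΔv:
ΔxΔp ≥ ℏ/2
Δx(mΔv) ≥ ℏ/2

The minimum uncertainty in velocity is:
Δv_min = ℏ/(2mΔx)
Δv_min = (1.055e-34 J·s) / (2 × 1.673e-27 kg × 4.190e-10 m)
Δv_min = 7.524e+01 m/s = 75.238 m/s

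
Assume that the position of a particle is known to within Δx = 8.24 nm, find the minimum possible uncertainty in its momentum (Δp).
6.399 × 10^-27 kg·m/s

Using the Heisenberg uncertainty principle:
ΔxΔp ≥ ℏ/2

The minimum uncertainty in momentum is:
Δp_min = ℏ/(2Δx)
Δp_min = (1.055e-34 J·s) / (2 × 8.240e-09 m)
Δp_min = 6.399e-27 kg·m/s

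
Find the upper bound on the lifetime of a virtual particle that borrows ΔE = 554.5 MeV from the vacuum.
5.935 × 10^-25 s

Using the energy-time uncertainty principle:
ΔEΔt ≥ ℏ/2

For a virtual particle borrowing energy ΔE, the maximum lifetime is:
Δt_max = ℏ/(2ΔE)

Converting energy:
ΔE = 554.5 MeV = 8.884e-11 J

Δt_max = (1.055e-34 J·s) / (2 × 8.884e-11 J)
Δt_max = 5.935e-25 s = 5.935 × 10^-25 s

Virtual particles with higher borrowed energy exist for shorter times.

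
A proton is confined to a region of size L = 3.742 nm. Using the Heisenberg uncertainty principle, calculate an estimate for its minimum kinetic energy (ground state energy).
370.464 neV

Using the uncertainty principle to estimate ground state energy:

1. The position uncertainty is approximately the confinement size:
   Δx ≈ L = 3.742e-09 m

2. From ΔxΔp ≥ ℏ/2, the minimum momentum uncertainty is:
   Δp ≈ ℏ/(2L) = 1.409e-26 kg·m/s

3. The kinetic energy is approximately:
   KE ≈ (Δp)²/(2m) = (1.409e-26)²/(2 × 1.673e-27 kg)
   KE ≈ 5.935e-26 J = 370.464 neV

This is an order-of-magnitude estimate of the ground state energy.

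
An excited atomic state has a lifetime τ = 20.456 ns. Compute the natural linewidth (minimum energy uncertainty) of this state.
16.088 neV

Using the energy-time uncertainty principle:
ΔEΔt ≥ ℏ/2

The lifetime τ represents the time uncertainty Δt.
The natural linewidth (minimum energy uncertainty) is:

ΔE = ℏ/(2τ)
ΔE = (1.055e-34 J·s) / (2 × 2.046e-08 s)
ΔE = 2.578e-27 J = 16.088 neV

This natural linewidth limits the precision of spectroscopic measurements.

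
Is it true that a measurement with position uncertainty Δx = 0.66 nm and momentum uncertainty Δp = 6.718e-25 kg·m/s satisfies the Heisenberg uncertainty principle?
Yes, it satisfies the uncertainty principle.

Calculate the product ΔxΔp:
ΔxΔp = (6.600e-10 m) × (6.718e-25 kg·m/s)
ΔxΔp = 4.434e-34 J·s

Compare to the minimum allowed value ℏ/2:
ℏ/2 = 5.273e-35 J·s

Since ΔxΔp = 4.434e-34 J·s ≥ 5.273e-35 J·s = ℏ/2,
the measurement satisfies the uncertainty principle.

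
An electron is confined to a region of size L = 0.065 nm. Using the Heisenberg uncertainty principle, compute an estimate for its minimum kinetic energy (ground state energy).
2.254 eV

Using the uncertainty principle to estimate ground state energy:

1. The position uncertainty is approximately the confinement size:
   Δx ≈ L = 6.500e-11 m

2. From ΔxΔp ≥ ℏ/2, the minimum momentum uncertainty is:
   Δp ≈ ℏ/(2L) = 8.112e-25 kg·m/s

3. The kinetic energy is approximately:
   KE ≈ (Δp)²/(2m) = (8.112e-25)²/(2 × 9.109e-31 kg)
   KE ≈ 3.612e-19 J = 2.254 eV

This is an order-of-magnitude estimate of the ground state energy.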